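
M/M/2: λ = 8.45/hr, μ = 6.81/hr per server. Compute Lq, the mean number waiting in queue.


a = λ/μ = 1.2408; ρ = a/2 = 0.6204
P₀ = 0.234255
Lq = P₀·a^c·ρ / (c!·(1−ρ)²) = 0.234255·1.53964·0.6204/(2·0.14409)
= 0.77648

Final: 0.77648


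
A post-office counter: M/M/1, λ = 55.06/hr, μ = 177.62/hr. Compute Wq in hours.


ρ = 55.06/177.62 = 0.3100
Wq = ρ/(μ−λ) = 0.3100/(177.62 − 55.06) = 0.3100/122.56 = 0.002529 hr

Final: 0.002529 hr


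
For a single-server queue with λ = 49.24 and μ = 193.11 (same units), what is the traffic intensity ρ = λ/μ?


ρ = λ/μ = 49.24/193.11 = 0.2550

Final: 0.2550


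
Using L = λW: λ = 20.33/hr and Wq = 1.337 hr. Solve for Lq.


Lq = λWq = 20.33·1.337 = 27.1812

Final: 27.1812


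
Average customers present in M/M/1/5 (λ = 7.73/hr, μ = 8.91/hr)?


ρ = 7.73/8.91 = 0.8676
L = ρ[1 − (K+1)ρ^K + Kρ^(K+1)] / [(1−ρ)(1−ρ^(K+1))]
Numerator: 0.8676·(1 − 6·0.491484 + 5·0.426394) = 0.158823
Denominator: (0.1324)·(0.573606) = 0.075966
L = 0.158823/0.075966 = 2.0907

Final: 2.0907


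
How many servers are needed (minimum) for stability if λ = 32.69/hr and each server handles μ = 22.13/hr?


Stability requires cμ > λ ⇔ c > λ/μ.
λ/μ = 32.69/22.13 = 1.4772
Minimum integer c = ⌊1.4772⌋ + 1 = 2
Check: 2·22.13 = 44.26 > 32.69, while 1·22.13 = 22.13 ≤ 32.69

Final: 2 servers


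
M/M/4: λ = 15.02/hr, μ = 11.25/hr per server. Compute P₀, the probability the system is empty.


a = λ/μ = 15.02/11.25 = 1.3351; ρ = a/c = 0.3338
Σ_{k=0}^{3} a^k/k! (terms k=0..3) = 1.00000 + 1.33511 + 0.89126 + 0.39664 = 3.62302
Tail: a^4/(4!(1−ρ)) = 3.17738/(24·0.6662) = 0.19872
P₀ = 1/(3.62302 + 0.19872) = 1/3.82173 = 0.261661

Final: 0.261661


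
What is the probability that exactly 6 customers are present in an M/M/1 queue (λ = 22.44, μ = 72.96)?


ρ = 22.44/72.96 = 0.3076
P_n = (1−ρ)·ρ^n = (1 − 0.3076)·0.3076^6 = 0.6924·0.0008465 = 0.0005861

Final: 0.0005861


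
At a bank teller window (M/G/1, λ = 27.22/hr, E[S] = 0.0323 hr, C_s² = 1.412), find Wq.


ρ = λ·E[S] = 27.22·0.0323 = 0.8792
E[S²] = E[S]²(1+C_s²) = 0.0323²·(1+1.412) = 0.002516
Wq = λ·E[S²]/(2(1−ρ)) = 27.22·0.002516/(2·0.1208) = 0.28353 hr

Final: 0.28353 hr


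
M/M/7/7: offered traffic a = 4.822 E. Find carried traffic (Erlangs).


B(7,4.822) = 0.109464 (Erlang-B)
Carried load = a(1 − B) = 4.822·(1 − 0.109464) = 4.822·0.890536 = 4.2942 E

Final: 4.2942 Erlangs


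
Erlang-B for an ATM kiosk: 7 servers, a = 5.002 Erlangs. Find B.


B(c,a) = (a^c/c!) / Σ_{k=0}^{c} a^k/k!
a^7/7! = 15.544447
Σ terms (k=0..7): 1.00000 + 5.00200 + 12.51000 + 20.85834 + 26.08336 + 26.09379 + 21.75352 + 15.54445 = 128.845467
B = 15.544447/128.845467 = 0.120644

Final: 0.120644


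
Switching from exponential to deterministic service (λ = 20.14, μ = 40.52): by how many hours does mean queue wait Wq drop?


ρ = 20.14/40.52 = 0.4970
Wq(M/M/1) = ρ/(μ−λ) = 0.4970/20.38 = 0.02439 hr
Wq(M/D/1) = ρ/(2(μ−λ)) = 0.01219 hr
Savings = 0.02439 − 0.01219 = 0.01219 hr

Final: 0.01219 hr


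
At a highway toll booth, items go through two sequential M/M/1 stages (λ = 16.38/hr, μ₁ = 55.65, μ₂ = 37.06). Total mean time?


Each node sees arrival rate λ = 16.38/hr (tandem ⇒ throughput preserved).
W₁ = 1/(μ₁−λ) = 1/(55.65−16.38) = 0.02546 hr
W₂ = 1/(μ₂−λ) = 1/(37.06−16.38) = 0.04836 hr
W_total = W₁ + W₂ = 0.02546 + 0.04836 = 0.07382 hr

Final: 0.07382 hr


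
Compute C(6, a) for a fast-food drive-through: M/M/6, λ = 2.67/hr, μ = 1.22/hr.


a = λ/μ = 2.1885; ρ = a/6 = 0.3648
P₀ = 0.111796 (from M/M/c formula)
C(c,a) = [a^c/(c!(1−ρ))]·P₀ = [109.87745/(720·0.6352)]·0.111796
= 0.24023·0.111796 = 0.026857

Final: 0.026857


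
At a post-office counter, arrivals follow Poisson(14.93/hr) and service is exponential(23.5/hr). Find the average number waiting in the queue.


ρ = 14.93/23.5 = 0.6353
Lq = ρ²/(1−ρ) = 0.4036/0.3647 = 1.1068

Final: 1.1068


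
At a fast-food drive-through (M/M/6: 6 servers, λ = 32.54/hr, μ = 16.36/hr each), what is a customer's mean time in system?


a = 1.9890; ρ = 0.3315; P₀ = 0.136637
Lq = P₀·a^c·ρ/(c!(1−ρ)²) = 0.008716
Wq = Lq/λ = 0.008716/32.54 = 0.0002679 hr
W = Wq + 1/μ = 0.0002679 + 0.06112 = 0.06139 hr

Final: 0.06139 hr


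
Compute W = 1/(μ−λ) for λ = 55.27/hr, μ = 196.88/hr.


W = 1/(μ−λ) = 1/(196.88 − 55.27) = 1/141.61 = 0.007062 hr

Final: 0.007062 hr


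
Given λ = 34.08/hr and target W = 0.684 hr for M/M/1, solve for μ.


W = 1/(μ−λ) ⇒ μ − λ = 1/W = 1/0.684 = 1.4620
μ = λ + 1/W = 34.08 + 1.4620 = 35.5420 per hr

Final: 35.5420 /hr


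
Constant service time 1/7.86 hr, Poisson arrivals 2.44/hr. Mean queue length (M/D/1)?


ρ = 2.44/7.86 = 0.3104
M/D/1: Lq = ρ²/(2(1−ρ)) = 0.09637/(2·0.6896) = 0.06988

Final: 0.06988


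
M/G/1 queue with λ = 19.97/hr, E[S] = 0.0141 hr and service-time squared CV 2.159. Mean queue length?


ρ = λ·E[S] = 19.97·0.0141 = 0.2816
Lq = ρ²(1+C_s²)/(2(1−ρ)) = 0.07929·(1+2.159)/(2·0.7184)
= 0.07929·3.1590/1.4368 = 0.17431

Final: 0.17431


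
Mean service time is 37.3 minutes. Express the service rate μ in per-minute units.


μ = 1/(service time) in consistent units.
1 minute = 1 min, so μ = 1/37.3 = 0.02681 per minute

Final: 0.02681 /min


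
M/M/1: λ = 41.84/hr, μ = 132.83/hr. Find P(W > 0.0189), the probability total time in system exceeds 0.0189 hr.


W ~ Exponential(μ−λ) for M/M/1.
μ − λ = 132.83 − 41.84 = 90.9900
P(W > t) = e^{−(μ−λ)t} = e^{−1.7197} = 0.179118

Final: 0.179118


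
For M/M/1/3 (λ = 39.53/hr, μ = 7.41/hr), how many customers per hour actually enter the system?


ρ = 5.3347; P_K = (1−ρ)ρ^3/(1−ρ^4) = 0.813552
λ_eff = λ(1 − P_K) = 39.53·(1 − 0.813552) = 39.53·0.186448 = 7.3703 /hr

Final: 7.3703 /hr


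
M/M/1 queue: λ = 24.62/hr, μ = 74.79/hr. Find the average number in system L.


ρ = λ/μ = 24.62/74.79 = 0.3292
L = ρ/(1−ρ) = 0.3292/(1 − 0.3292) = 0.3292/0.6708 = 0.4907

Final: 0.4907


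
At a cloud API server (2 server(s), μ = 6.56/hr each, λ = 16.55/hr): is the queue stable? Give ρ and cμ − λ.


Total capacity cμ = 2·6.56 = 13.12/hr
ρ = λ/(cμ) = 16.55/13.12 = 1.2614
Stable ⇔ ρ < 1: NO
Spare capacity = cμ − λ = 13.12 − 16.55 = -3.43/hr

Final: ρ = 1.2614; unstable; margin = -3.43/hr


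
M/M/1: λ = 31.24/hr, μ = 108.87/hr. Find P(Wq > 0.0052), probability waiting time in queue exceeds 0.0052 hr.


ρ = 31.24/108.87 = 0.2869
P(Wq > t) = ρ·e^{−(μ−λ)t} = 0.2869·e^{−0.4037}
= 0.2869·0.667860 = 0.191641

Final: 0.191641


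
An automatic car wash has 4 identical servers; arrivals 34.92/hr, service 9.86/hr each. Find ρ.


ρ = λ/(cμ) = 34.92/(4·9.86) = 34.92/39.44 = 0.8854

Final: 0.8854


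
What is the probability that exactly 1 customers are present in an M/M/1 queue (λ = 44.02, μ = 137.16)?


ρ = 44.02/137.16 = 0.3209
P_n = (1−ρ)·ρ^n = (1 − 0.3209)·0.3209^1 = 0.6791·0.320939 = 0.217937

Final: 0.217937


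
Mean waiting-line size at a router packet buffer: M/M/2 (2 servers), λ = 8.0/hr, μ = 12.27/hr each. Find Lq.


a = λ/μ = 0.6520; ρ = a/2 = 0.3260
P₀ = 0.508297
Lq = P₀·a^c·ρ / (c!·(1−ρ)²) = 0.508297·0.42510·0.3260/(2·0.45428)
= 0.07753

Final: 0.07753


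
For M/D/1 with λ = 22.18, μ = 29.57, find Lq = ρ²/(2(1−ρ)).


ρ = 22.18/29.57 = 0.7501
M/D/1: Lq = ρ²/(2(1−ρ)) = 0.5626/(2·0.2499) = 1.12563

Final: 1.12563


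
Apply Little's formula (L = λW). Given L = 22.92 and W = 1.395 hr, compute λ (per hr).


λ = L/W = 22.92/1.395 = 16.4301 /hr

Final: 16.4301 /hr


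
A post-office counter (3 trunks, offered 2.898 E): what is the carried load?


B(3,2.898) = 0.333763 (Erlang-B)
Carried load = a(1 − B) = 2.898·(1 − 0.333763) = 2.898·0.666237 = 1.9308 E

Final: 1.9308 Erlangs


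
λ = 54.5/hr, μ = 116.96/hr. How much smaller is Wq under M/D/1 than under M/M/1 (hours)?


ρ = 54.5/116.96 = 0.4660
Wq(M/M/1) = ρ/(μ−λ) = 0.4660/62.46 = 0.007460 hr
Wq(M/D/1) = ρ/(2(μ−λ)) = 0.003730 hr
Savings = 0.007460 − 0.003730 = 0.003730 hr

Final: 0.003730 hr


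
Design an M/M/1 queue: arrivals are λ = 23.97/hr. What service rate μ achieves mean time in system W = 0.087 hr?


W = 1/(μ−λ) ⇒ μ − λ = 1/W = 1/0.087 = 11.4943
μ = λ + 1/W = 23.97 + 11.4943 = 35.4643 per hr

Final: 35.4643 /hr


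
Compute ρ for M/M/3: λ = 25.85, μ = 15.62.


ρ = λ/(cμ) = 25.85/(3·15.62) = 25.85/46.86 = 0.5516

Final: 0.5516


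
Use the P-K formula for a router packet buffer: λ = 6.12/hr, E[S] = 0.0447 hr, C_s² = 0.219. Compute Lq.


ρ = λ·E[S] = 6.12·0.0447 = 0.2736
Lq = ρ²(1+C_s²)/(2(1−ρ)) = 0.07484·(1+0.219)/(2·0.7264)
= 0.07484·1.2190/1.4529 = 0.06279

Final: 0.06279


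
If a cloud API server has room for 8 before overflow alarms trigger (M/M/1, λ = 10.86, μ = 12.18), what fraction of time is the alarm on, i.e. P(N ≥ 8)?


ρ = 10.86/12.18 = 0.8916
P(N ≥ n) = ρ^n = 0.8916^8 = 0.399448

Final: 0.399448


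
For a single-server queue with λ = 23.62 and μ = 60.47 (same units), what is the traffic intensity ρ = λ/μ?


ρ = λ/μ = 23.62/60.47 = 0.3906

Final: 0.3906


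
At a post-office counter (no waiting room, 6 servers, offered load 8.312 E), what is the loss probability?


B(c,a) = (a^c/c!) / Σ_{k=0}^{c} a^k/k!
a^6/6! = 458.037158
Σ terms (k=0..6): 1.00000 + 8.31200 + 34.54467 + 95.71177 + 198.88906 + 330.63317 + 458.03716 = 1127.127836
B = 458.037158/1127.127836 = 0.406376

Final: 0.406376


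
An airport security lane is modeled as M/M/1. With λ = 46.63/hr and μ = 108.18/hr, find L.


ρ = λ/μ = 46.63/108.18 = 0.4310
L = ρ/(1−ρ) = 0.4310/(1 − 0.4310) = 0.4310/0.5690 = 0.7576

Final: 0.7576


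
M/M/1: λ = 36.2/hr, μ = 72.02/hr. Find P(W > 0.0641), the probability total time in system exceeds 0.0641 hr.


W ~ Exponential(μ−λ) for M/M/1.
μ − λ = 72.02 − 36.2 = 35.8200
P(W > t) = e^{−(μ−λ)t} = e^{−2.2961} = 0.100654

Final: 0.100654


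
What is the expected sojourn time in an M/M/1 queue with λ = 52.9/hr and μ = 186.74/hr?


W = 1/(μ−λ) = 1/(186.74 − 52.9) = 1/133.84 = 0.007472 hr

Final: 0.007472 hr


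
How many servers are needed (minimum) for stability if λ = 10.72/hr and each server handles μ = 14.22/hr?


Stability requires cμ > λ ⇔ c > λ/μ.
λ/μ = 10.72/14.22 = 0.7539
Minimum integer c = ⌊0.7539⌋ + 1 = 1
Check: 1·14.22 = 14.22 > 10.72, while 0·14.22 = 0.00 ≤ 10.72

Final: 1 servers


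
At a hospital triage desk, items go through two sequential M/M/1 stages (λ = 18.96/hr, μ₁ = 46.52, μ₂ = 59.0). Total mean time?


Each node sees arrival rate λ = 18.96/hr (tandem ⇒ throughput preserved).
W₁ = 1/(μ₁−λ) = 1/(46.52−18.96) = 0.03628 hr
W₂ = 1/(μ₂−λ) = 1/(59.0−18.96) = 0.02498 hr
W_total = W₁ + W₂ = 0.03628 + 0.02498 = 0.06126 hr

Final: 0.06126 hr


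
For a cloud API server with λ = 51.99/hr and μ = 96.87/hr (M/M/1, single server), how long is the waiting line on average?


ρ = 51.99/96.87 = 0.5367
Lq = ρ²/(1−ρ) = 0.2880/0.4633 = 0.6217

Final: 0.6217


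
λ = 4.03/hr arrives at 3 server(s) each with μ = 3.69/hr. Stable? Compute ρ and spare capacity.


Total capacity cμ = 3·3.69 = 11.07/hr
ρ = λ/(cμ) = 4.03/11.07 = 0.3640
Stable ⇔ ρ < 1: YES
Spare capacity = cμ − λ = 11.07 − 4.03 = 7.04/hr

Final: ρ = 0.3640; stable; margin = 7.04/hr


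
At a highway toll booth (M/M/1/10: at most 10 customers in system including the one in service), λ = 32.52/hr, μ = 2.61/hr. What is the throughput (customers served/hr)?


ρ = 12.4598; P_K = (1−ρ)ρ^10/(1−ρ^11) = 0.919742
λ_eff = λ(1 − P_K) = 32.52·(1 − 0.919742) = 32.52·0.080258 = 2.6100 /hr

Final: 2.6100 /hr


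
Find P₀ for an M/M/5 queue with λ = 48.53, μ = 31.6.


a = λ/μ = 48.53/31.6 = 1.5358; ρ = a/c = 0.3072
Σ_{k=0}^{4} a^k/k! (terms k=0..4) = 1.00000 + 1.53576 + 1.17928 + 0.60370 + 0.23178 = 4.55052
Tail: a^5/(5!(1−ρ)) = 8.54311/(120·0.6928) = 0.10275
P₀ = 1/(4.55052 + 0.10275) = 1/4.65327 = 0.214903

Final: 0.214903


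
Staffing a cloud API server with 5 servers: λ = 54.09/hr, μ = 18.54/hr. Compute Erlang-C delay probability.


a = λ/μ = 2.9175; ρ = a/5 = 0.5835
P₀ = 0.051125 (from M/M/c formula)
C(c,a) = [a^c/(c!(1−ρ))]·P₀ = [211.36655/(120·0.4165)]·0.051125
= 4.22897·0.051125 = 0.216208

Final: 0.216208


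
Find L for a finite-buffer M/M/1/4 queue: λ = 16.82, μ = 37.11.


ρ = 16.82/37.11 = 0.4532
L = ρ[1 − (K+1)ρ^K + Kρ^(K+1)] / [(1−ρ)(1−ρ^(K+1))]
Numerator: 0.4532·(1 − 5·0.042203 + 4·0.019128) = 0.392285
Denominator: (0.5468)·(0.980872) = 0.536294
L = 0.392285/0.536294 = 0.7315

Final: 0.7315


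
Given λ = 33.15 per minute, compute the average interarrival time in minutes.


Mean interarrival time = 1/λ = 1/33.15 minute = 0.03017 minute
In minutes: 0.03017 × 1 = 0.03017 min

Final: 0.03017 min


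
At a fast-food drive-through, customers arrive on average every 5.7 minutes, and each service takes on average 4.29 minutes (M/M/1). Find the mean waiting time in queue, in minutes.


λ = 60/5.7 = 10.5263 /hr
μ = 60/4.29 = 13.9860 /hr
ρ = λ/μ = 10.5263/13.9860 = 0.7526
Wq = ρ/(μ−λ) = 0.7526/(13.9860−10.5263) = 0.21754 hr
In minutes: 0.21754·60 = 13.053 min

Final: 13.053 min


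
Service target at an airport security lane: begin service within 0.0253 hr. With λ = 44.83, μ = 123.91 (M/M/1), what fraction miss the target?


ρ = 44.83/123.91 = 0.3618
P(Wq > t) = ρ·e^{−(μ−λ)t} = 0.3618·e^{−2.0007}
= 0.3618·0.135237 = 0.048928

Final: 0.048928


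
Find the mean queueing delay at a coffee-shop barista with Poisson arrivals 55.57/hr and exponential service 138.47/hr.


ρ = 55.57/138.47 = 0.4013
Wq = ρ/(μ−λ) = 0.4013/(138.47 − 55.57) = 0.4013/82.90 = 0.004841 hr

Final: 0.004841 hr


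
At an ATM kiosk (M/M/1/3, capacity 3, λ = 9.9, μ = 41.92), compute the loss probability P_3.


ρ = λ/μ = 9.9/41.92 = 0.2362
P_K = (1−ρ)ρ^K/(1−ρ^(K+1)) = (0.7638·0.013172)/(1 − 0.003111)
= 0.010061/0.996889 = 0.010092

Final: 0.010092


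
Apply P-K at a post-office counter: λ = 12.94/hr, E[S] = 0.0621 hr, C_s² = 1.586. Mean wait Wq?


ρ = λ·E[S] = 12.94·0.0621 = 0.8036
E[S²] = E[S]²(1+C_s²) = 0.0621²·(1+1.586) = 0.009973
Wq = λ·E[S²]/(2(1−ρ)) = 12.94·0.009973/(2·0.1964) = 0.32849 hr

Final: 0.32849 hr


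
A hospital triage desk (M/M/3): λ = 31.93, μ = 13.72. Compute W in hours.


a = 2.3273; ρ = 0.7758; P₀ = 0.064920
Lq = P₀·a^c·ρ/(c!(1−ρ)²) = 2.10394
Wq = Lq/λ = 2.10394/31.93 = 0.06589 hr
W = Wq + 1/μ = 0.06589 + 0.07289 = 0.13878 hr

Final: 0.13878 hr


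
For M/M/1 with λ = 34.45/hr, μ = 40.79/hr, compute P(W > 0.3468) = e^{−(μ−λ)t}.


W ~ Exponential(μ−λ) for M/M/1.
μ − λ = 40.79 − 34.45 = 6.3400
P(W > t) = e^{−(μ−λ)t} = e^{−2.1987} = 0.110946

Final: 0.110946


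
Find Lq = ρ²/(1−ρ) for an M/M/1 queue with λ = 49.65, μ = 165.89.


ρ = 49.65/165.89 = 0.2993
Lq = ρ²/(1−ρ) = 0.08958/0.7007 = 0.1278

Final: 0.1278


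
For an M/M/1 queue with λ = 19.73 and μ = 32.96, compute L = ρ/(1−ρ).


ρ = λ/μ = 19.73/32.96 = 0.5986
L = ρ/(1−ρ) = 0.5986/(1 − 0.5986) = 0.5986/0.4014 = 1.4913

Final: 1.4913


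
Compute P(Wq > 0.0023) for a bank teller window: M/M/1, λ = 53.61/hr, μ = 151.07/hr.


ρ = 53.61/151.07 = 0.3549
P(Wq > t) = ρ·e^{−(μ−λ)t} = 0.3549·e^{−0.2242}
= 0.3549·0.799189 = 0.283607

Final: 0.283607


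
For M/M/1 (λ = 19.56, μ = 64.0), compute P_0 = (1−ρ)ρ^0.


ρ = 19.56/64.0 = 0.3056
P_n = (1−ρ)·ρ^n = (1 − 0.3056)·0.3056^0 = 0.6944·1.000000 = 0.694375

Final: 0.694375


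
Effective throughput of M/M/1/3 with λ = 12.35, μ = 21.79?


ρ = 0.5668; P_K = (1−ρ)ρ^3/(1−ρ^4) = 0.087952
λ_eff = λ(1 − P_K) = 12.35·(1 − 0.087952) = 12.35·0.912048 = 11.2638 /hr

Final: 11.2638 /hr


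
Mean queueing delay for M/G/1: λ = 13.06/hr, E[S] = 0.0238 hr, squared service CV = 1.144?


ρ = λ·E[S] = 13.06·0.0238 = 0.3108
E[S²] = E[S]²(1+C_s²) = 0.0238²·(1+1.144) = 0.001214
Wq = λ·E[S²]/(2(1−ρ)) = 13.06·0.001214/(2·0.6892) = 0.01151 hr

Final: 0.01151 hr


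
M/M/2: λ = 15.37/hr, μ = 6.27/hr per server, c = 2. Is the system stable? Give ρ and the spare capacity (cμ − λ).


Total capacity cμ = 2·6.27 = 12.54/hr
ρ = λ/(cμ) = 15.37/12.54 = 1.2257
Stable ⇔ ρ < 1: NO
Spare capacity = cμ − λ = 12.54 − 15.37 = -2.83/hr

Final: ρ = 1.2257; unstable; margin = -2.83/hr


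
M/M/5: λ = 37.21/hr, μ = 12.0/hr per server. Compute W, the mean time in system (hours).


a = 3.1008; ρ = 0.6202; P₀ = 0.041633
Lq = P₀·a^c·ρ/(c!(1−ρ)²) = 0.42754
Wq = Lq/λ = 0.42754/37.21 = 0.01149 hr
W = Wq + 1/μ = 0.01149 + 0.08333 = 0.09482 hr

Final: 0.09482 hr


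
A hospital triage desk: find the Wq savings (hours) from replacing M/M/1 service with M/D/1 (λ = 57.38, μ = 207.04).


ρ = 57.38/207.04 = 0.2771
Wq(M/M/1) = ρ/(μ−λ) = 0.2771/149.66 = 0.001852 hr
Wq(M/D/1) = ρ/(2(μ−λ)) = 0.0009259 hr
Savings = 0.001852 − 0.0009259 = 0.0009259 hr

Final: 0.0009259 hr


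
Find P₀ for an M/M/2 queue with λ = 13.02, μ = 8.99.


a = λ/μ = 13.02/8.99 = 1.4483; ρ = a/c = 0.7241
Σ_{k=0}^{1} a^k/k! (terms k=0..1) = 1.00000 + 1.44828 = 2.44828
Tail: a^2/(2!(1−ρ)) = 2.09750/(2·0.2759) = 3.80172
P₀ = 1/(2.44828 + 3.80172) = 1/6.25000 = 0.160000

Final: 0.160000


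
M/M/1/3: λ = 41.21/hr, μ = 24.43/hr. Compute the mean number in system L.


ρ = 41.21/24.43 = 1.6869
L = ρ[1 − (K+1)ρ^K + Kρ^(K+1)] / [(1−ρ)(1−ρ^(K+1))]
Numerator: 1.6869·(1 − 4·4.799958 + 3·8.096859) = 10.274238
Denominator: (-0.6869)·(-7.096859) = 4.874552
L = 10.274238/4.874552 = 2.1077

Final: 2.1077


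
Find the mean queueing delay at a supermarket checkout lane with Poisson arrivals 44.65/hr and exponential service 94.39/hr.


ρ = 44.65/94.39 = 0.4730
Wq = ρ/(μ−λ) = 0.4730/(94.39 − 44.65) = 0.4730/49.74 = 0.009510 hr

Final: 0.009510 hr


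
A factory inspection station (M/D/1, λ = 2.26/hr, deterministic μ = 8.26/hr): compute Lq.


ρ = 2.26/8.26 = 0.2736
M/D/1: Lq = ρ²/(2(1−ρ)) = 0.07486/(2·0.7264) = 0.05153

Final: 0.05153


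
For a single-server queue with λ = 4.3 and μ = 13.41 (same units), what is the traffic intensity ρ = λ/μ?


ρ = λ/μ = 4.3/13.41 = 0.3207

Final: 0.3207


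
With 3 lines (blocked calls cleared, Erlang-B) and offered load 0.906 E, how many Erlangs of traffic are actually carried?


B(3,0.906) = 0.050790 (Erlang-B)
Carried load = a(1 − B) = 0.906·(1 − 0.050790) = 0.906·0.949210 = 0.8600 E

Final: 0.8600 Erlangs


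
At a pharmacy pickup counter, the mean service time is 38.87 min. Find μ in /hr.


μ = 1/(service time) in consistent units.
1 hour = 60 min, so μ = 60/38.87 = 1.5436 per hour

Final: 1.5436 /hr


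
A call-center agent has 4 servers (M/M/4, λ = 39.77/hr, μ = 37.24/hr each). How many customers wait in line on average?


a = λ/μ = 1.0679; ρ = a/4 = 0.2670
P₀ = 0.343040
Lq = P₀·a^c·ρ / (c!·(1−ρ)²) = 0.343040·1.30072·0.2670/(24·0.53731)
= 0.009238

Final: 0.009238


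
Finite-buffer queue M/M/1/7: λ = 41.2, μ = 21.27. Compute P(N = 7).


ρ = λ/μ = 41.2/21.27 = 1.9370
P_K = (1−ρ)ρ^K/(1−ρ^(K+1)) = (-0.9370·102.307644)/(1 − 198.169954)
= -95.862310/-197.169954 = 0.486191

Final: 0.486191


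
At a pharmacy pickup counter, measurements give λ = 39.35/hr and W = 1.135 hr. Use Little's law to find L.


L = λW = 39.35·1.135 = 44.6623

Final: 44.6623


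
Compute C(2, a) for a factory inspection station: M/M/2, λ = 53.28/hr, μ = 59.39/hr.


a = λ/μ = 0.8971; ρ = a/2 = 0.4486
P₀ = 0.380681 (from M/M/c formula)
C(c,a) = [a^c/(c!(1−ρ))]·P₀ = [0.80483/(2·0.5514)]·0.380681
= 0.72975·0.380681 = 0.277802

Final: 0.277802


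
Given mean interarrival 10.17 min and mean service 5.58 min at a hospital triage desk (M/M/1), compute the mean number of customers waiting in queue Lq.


λ = 60/10.17 = 5.8997 /hr
μ = 60/5.58 = 10.7527 /hr
ρ = λ/μ = 5.8997/10.7527 = 0.5487
Lq = ρ²/(1−ρ) = 0.3010/0.4513 = 0.6670

Final: 0.6670


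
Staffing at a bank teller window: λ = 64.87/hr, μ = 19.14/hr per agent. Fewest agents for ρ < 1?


Stability requires cμ > λ ⇔ c > λ/μ.
λ/μ = 64.87/19.14 = 3.3892
Minimum integer c = ⌊3.3892⌋ + 1 = 4
Check: 4·19.14 = 76.56 > 64.87, while 3·19.14 = 57.42 ≤ 64.87

Final: 4 servers


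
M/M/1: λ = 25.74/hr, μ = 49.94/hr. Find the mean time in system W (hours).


W = 1/(μ−λ) = 1/(49.94 − 25.74) = 1/24.20 = 0.04132 hr

Final: 0.04132 hr


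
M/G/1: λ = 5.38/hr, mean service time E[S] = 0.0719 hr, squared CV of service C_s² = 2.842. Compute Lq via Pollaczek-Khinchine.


ρ = λ·E[S] = 5.38·0.0719 = 0.3868
Lq = ρ²(1+C_s²)/(2(1−ρ)) = 0.1496·(1+2.842)/(2·0.6132)
= 0.1496·3.8420/1.2264 = 0.46877

Final: 0.46877


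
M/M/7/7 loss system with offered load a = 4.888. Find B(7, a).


B(c,a) = (a^c/c!) / Σ_{k=0}^{c} a^k/k!
a^7/7! = 13.227807
Σ terms (k=0..7): 1.00000 + 4.88800 + 11.94627 + 19.46446 + 23.78557 + 23.25277 + 18.94326 + 13.22781 = 116.508138
B = 13.227807/116.508138 = 0.113535

Final: 0.113535


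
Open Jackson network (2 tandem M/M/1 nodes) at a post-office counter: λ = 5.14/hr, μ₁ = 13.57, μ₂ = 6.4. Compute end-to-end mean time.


Each node sees arrival rate λ = 5.14/hr (tandem ⇒ throughput preserved).
W₁ = 1/(μ₁−λ) = 1/(13.57−5.14) = 0.11862 hr
W₂ = 1/(μ₂−λ) = 1/(6.4−5.14) = 0.79365 hr
W_total = W₁ + W₂ = 0.11862 + 0.79365 = 0.91227 hr

Final: 0.91227 hr


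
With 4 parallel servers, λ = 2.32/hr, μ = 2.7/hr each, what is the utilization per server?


ρ = λ/(cμ) = 2.32/(4·2.7) = 2.32/10.80 = 0.2148

Final: 0.2148


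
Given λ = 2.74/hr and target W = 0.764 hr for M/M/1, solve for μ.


W = 1/(μ−λ) ⇒ μ − λ = 1/W = 1/0.764 = 1.3089
μ = λ + 1/W = 2.74 + 1.3089 = 4.0489 per hr

Final: 4.0489 /hr


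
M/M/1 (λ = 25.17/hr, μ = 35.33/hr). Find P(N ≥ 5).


ρ = 25.17/35.33 = 0.7124
P(N ≥ n) = ρ^n = 0.7124^5 = 0.183526

Final: 0.183526


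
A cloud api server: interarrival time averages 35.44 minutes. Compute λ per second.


λ = 1/(interarrival time) in consistent units.
1 second = 0.0166667 min, so λ = 0.0166667/35.44 = 0.0004703 per second

Final: 0.0004703 /sec


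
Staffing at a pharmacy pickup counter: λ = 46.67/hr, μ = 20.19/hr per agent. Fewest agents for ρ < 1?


Stability requires cμ > λ ⇔ c > λ/μ.
λ/μ = 46.67/20.19 = 2.3115
Minimum integer c = ⌊2.3115⌋ + 1 = 3
Check: 3·20.19 = 60.57 > 46.67, while 2·20.19 = 40.38 ≤ 46.67

Final: 3 servers


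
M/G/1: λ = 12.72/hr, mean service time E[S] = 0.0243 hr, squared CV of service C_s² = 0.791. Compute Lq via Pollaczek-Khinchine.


ρ = λ·E[S] = 12.72·0.0243 = 0.3091
Lq = ρ²(1+C_s²)/(2(1−ρ)) = 0.09554·(1+0.791)/(2·0.6909)
= 0.09554·1.7910/1.3818 = 0.12383

Final: 0.12383


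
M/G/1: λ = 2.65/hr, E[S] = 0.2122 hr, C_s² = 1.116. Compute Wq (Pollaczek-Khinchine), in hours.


ρ = λ·E[S] = 2.65·0.2122 = 0.5623
E[S²] = E[S]²(1+C_s²) = 0.2122²·(1+1.116) = 0.095281
Wq = λ·E[S²]/(2(1−ρ)) = 2.65·0.095281/(2·0.4377) = 0.28845 hr

Final: 0.28845 hr


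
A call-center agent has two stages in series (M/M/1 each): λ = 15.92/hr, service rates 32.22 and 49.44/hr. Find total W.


Each node sees arrival rate λ = 15.92/hr (tandem ⇒ throughput preserved).
W₁ = 1/(μ₁−λ) = 1/(32.22−15.92) = 0.06135 hr
W₂ = 1/(μ₂−λ) = 1/(49.44−15.92) = 0.02983 hr
W_total = W₁ + W₂ = 0.06135 + 0.02983 = 0.09118 hr

Final: 0.09118 hr


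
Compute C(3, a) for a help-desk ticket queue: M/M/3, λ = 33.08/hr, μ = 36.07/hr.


a = λ/μ = 0.9171; ρ = a/3 = 0.3057
P₀ = 0.396383 (from M/M/c formula)
C(c,a) = [a^c/(c!(1−ρ))]·P₀ = [0.77136/(6·0.6943)]·0.396383
= 0.18517·0.396383 = 0.073397

Final: 0.073397


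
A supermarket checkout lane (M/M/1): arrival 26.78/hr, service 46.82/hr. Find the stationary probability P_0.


ρ = 26.78/46.82 = 0.5720
P_n = (1−ρ)·ρ^n = (1 − 0.5720)·0.5720^0 = 0.4280·1.000000 = 0.428022

Final: 0.428022


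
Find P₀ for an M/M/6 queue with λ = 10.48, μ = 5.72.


a = λ/μ = 10.48/5.72 = 1.8322; ρ = a/c = 0.3054
Σ_{k=0}^{5} a^k/k! (terms k=0..5) = 1.00000 + 1.83217 + 1.67842 + 1.02505 + 0.46952 + 0.17205 = 6.17720
Tail: a^6/(6!(1−ρ)) = 37.82610/(720·0.6946) = 0.07563
P₀ = 1/(6.17720 + 0.07563) = 1/6.25283 = 0.159928

Final: 0.159928


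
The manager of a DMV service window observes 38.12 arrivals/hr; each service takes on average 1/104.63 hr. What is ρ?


ρ = λ/μ = 38.12/104.63 = 0.3643

Final: 0.3643


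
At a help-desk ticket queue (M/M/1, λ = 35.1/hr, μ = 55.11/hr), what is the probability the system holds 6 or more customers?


ρ = 35.1/55.11 = 0.6369
P(N ≥ n) = ρ^n = 0.6369^6 = 0.066751

Final: 0.066751


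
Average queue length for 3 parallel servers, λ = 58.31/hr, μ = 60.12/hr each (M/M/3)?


a = λ/μ = 0.9699; ρ = a/3 = 0.3233
P₀ = 0.375241
Lq = P₀·a^c·ρ / (c!·(1−ρ)²) = 0.375241·0.91237·0.3233/(6·0.45793)
= 0.04028

Final: 0.04028


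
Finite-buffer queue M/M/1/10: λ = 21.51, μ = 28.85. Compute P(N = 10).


ρ = λ/μ = 21.51/28.85 = 0.7456
P_K = (1−ρ)ρ^K/(1−ρ^(K+1)) = (0.2544·0.053082)/(1 − 0.039577)
= 0.013505/0.960423 = 0.014062

Final: 0.014062


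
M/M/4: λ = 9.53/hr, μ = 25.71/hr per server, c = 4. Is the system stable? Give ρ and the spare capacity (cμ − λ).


Total capacity cμ = 4·25.71 = 102.84/hr
ρ = λ/(cμ) = 9.53/102.84 = 0.09267
Stable ⇔ ρ < 1: YES
Spare capacity = cμ − λ = 102.84 − 9.53 = 93.31/hr

Final: ρ = 0.09267; stable; margin = 93.31/hr


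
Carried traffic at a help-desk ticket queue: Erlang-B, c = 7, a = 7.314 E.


B(7,7.314) = 0.268076 (Erlang-B)
Carried load = a(1 − B) = 7.314·(1 − 0.268076) = 7.314·0.731924 = 5.3533 E

Final: 5.3533 Erlangs


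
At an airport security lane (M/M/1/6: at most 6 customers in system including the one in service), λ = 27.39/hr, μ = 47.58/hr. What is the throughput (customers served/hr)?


ρ = 0.5757; P_K = (1−ρ)ρ^6/(1−ρ^7) = 0.015773
λ_eff = λ(1 − P_K) = 27.39·(1 − 0.015773) = 27.39·0.984227 = 26.9580 /hr

Final: 26.9580 /hr


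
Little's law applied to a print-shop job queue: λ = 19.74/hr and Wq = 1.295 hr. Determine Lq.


Lq = λWq = 19.74·1.295 = 25.5633

Final: 25.5633


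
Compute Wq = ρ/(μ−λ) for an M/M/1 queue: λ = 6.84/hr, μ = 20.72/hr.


ρ = 6.84/20.72 = 0.3301
Wq = ρ/(μ−λ) = 0.3301/(20.72 − 6.84) = 0.3301/13.88 = 0.02378 hr

Final: 0.02378 hr


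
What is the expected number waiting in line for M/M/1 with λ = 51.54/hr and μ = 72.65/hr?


ρ = 51.54/72.65 = 0.7094
Lq = ρ²/(1−ρ) = 0.5033/0.2906 = 1.7321

Final: 1.7321


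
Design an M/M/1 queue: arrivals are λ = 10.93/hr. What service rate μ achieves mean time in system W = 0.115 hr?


W = 1/(μ−λ) ⇒ μ − λ = 1/W = 1/0.115 = 8.6957
μ = λ + 1/W = 10.93 + 8.6957 = 19.6257 per hr

Final: 19.6257 /hr


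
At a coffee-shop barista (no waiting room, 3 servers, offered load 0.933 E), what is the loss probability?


B(c,a) = (a^c/c!) / Σ_{k=0}^{c} a^k/k!
a^3/3! = 0.135361
Σ terms (k=0..3): 1.00000 + 0.93300 + 0.43524 + 0.13536 = 2.503606
B = 0.135361/2.503606 = 0.054066

Final: 0.054066


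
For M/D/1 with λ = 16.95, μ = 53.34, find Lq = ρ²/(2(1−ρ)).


ρ = 16.95/53.34 = 0.3178
M/D/1: Lq = ρ²/(2(1−ρ)) = 0.1010/(2·0.6822) = 0.07401

Final: 0.07401


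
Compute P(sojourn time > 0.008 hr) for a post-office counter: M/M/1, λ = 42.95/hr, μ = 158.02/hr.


W ~ Exponential(μ−λ) for M/M/1.
μ − λ = 158.02 − 42.95 = 115.0700
P(W > t) = e^{−(μ−λ)t} = e^{−0.9206} = 0.398296

Final: 0.398296


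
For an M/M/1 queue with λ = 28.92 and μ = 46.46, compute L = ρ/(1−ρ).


ρ = λ/μ = 28.92/46.46 = 0.6225
L = ρ/(1−ρ) = 0.6225/(1 − 0.6225) = 0.6225/0.3775 = 1.6488

Final: 1.6488


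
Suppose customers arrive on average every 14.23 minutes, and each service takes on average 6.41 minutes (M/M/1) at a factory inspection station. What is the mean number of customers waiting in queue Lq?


λ = 60/14.23 = 4.2164 /hr
μ = 60/6.41 = 9.3604 /hr
ρ = λ/μ = 4.2164/9.3604 = 0.4505
Lq = ρ²/(1−ρ) = 0.2029/0.5495 = 0.3692

Final: 0.3692


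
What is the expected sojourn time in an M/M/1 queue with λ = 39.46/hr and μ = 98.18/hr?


W = 1/(μ−λ) = 1/(98.18 − 39.46) = 1/58.72 = 0.01703 hr

Final: 0.01703 hr


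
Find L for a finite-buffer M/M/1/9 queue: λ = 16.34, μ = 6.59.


ρ = 16.34/6.59 = 2.4795
L = ρ[1 − (K+1)ρ^K + Kρ^(K+1)] / [(1−ρ)(1−ρ^(K+1))]
Numerator: 2.4795·(1 − 10·3542.417449 + 9·8783.475131) = 108176.507082
Denominator: (-1.4795)·(-8782.475131) = 12993.798563
L = 108176.507082/12993.798563 = 8.3252

Final: 8.3252


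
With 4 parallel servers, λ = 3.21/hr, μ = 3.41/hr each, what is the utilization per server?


ρ = λ/(cμ) = 3.21/(4·3.41) = 3.21/13.64 = 0.2353

Final: 0.2353


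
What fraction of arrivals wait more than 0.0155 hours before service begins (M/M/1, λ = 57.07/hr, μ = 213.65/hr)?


ρ = 57.07/213.65 = 0.2671
P(Wq > t) = ρ·e^{−(μ−λ)t} = 0.2671·e^{−2.4270}
= 0.2671·0.088302 = 0.023587

Final: 0.023587


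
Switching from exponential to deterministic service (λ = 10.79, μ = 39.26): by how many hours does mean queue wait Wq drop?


ρ = 10.79/39.26 = 0.2748
Wq(M/M/1) = ρ/(μ−λ) = 0.2748/28.47 = 0.009653 hr
Wq(M/D/1) = ρ/(2(μ−λ)) = 0.004827 hr
Savings = 0.009653 − 0.004827 = 0.004827 hr

Final: 0.004827 hr


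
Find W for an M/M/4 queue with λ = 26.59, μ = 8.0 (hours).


a = 3.3237; ρ = 0.8309; P₀ = 0.021718
Lq = P₀·a^c·ρ/(c!(1−ρ)²) = 3.21061
Wq = Lq/λ = 3.21061/26.59 = 0.12075 hr
W = Wq + 1/μ = 0.12075 + 0.12500 = 0.24575 hr

Final: 0.24575 hr


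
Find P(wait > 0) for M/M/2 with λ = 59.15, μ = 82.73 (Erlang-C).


a = λ/μ = 0.7150; ρ = a/2 = 0.3575
P₀ = 0.473309 (from M/M/c formula)
C(c,a) = [a^c/(c!(1−ρ))]·P₀ = [0.51119/(2·0.6425)]·0.473309
= 0.39781·0.473309 = 0.188286

Final: 0.188286


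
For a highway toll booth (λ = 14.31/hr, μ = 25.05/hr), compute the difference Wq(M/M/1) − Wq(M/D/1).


ρ = 14.31/25.05 = 0.5713
Wq(M/M/1) = ρ/(μ−λ) = 0.5713/10.74 = 0.05319 hr
Wq(M/D/1) = ρ/(2(μ−λ)) = 0.02659 hr
Savings = 0.05319 − 0.02659 = 0.02659 hr

Final: 0.02659 hr


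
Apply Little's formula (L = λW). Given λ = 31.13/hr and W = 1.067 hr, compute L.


L = λW = 31.13·1.067 = 33.2157

Final: 33.2157


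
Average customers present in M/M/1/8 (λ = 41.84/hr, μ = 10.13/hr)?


ρ = 41.84/10.13 = 4.1303
L = ρ[1 − (K+1)ρ^K + Kρ^(K+1)] / [(1−ρ)(1−ρ^(K+1))]
Numerator: 4.1303·(1 − 9·84695.013970 + 8·349816.326211) = 8410445.023561
Denominator: (-3.1303)·(-349815.326211) = 1095029.022127
L = 8410445.023561/1095029.022127 = 7.6806

Final: 7.6806


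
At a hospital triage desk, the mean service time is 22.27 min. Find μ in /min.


μ = 1/(service time) in consistent units.
1 minute = 1 min, so μ = 1/22.27 = 0.04490 per minute

Final: 0.04490 /min


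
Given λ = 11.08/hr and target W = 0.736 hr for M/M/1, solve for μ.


W = 1/(μ−λ) ⇒ μ − λ = 1/W = 1/0.736 = 1.3587
μ = λ + 1/W = 11.08 + 1.3587 = 12.4387 per hr

Final: 12.4387 /hr


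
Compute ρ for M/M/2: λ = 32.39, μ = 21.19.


ρ = λ/(cμ) = 32.39/(2·21.19) = 32.39/42.38 = 0.7643

Final: 0.7643


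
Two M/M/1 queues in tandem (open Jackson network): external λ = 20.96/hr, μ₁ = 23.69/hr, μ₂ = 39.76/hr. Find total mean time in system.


Each node sees arrival rate λ = 20.96/hr (tandem ⇒ throughput preserved).
W₁ = 1/(μ₁−λ) = 1/(23.69−20.96) = 0.36630 hr
W₂ = 1/(μ₂−λ) = 1/(39.76−20.96) = 0.05319 hr
W_total = W₁ + W₂ = 0.36630 + 0.05319 = 0.41949 hr

Final: 0.41949 hr


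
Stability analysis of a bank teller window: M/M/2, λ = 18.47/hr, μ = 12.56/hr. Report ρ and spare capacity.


Total capacity cμ = 2·12.56 = 25.12/hr
ρ = λ/(cμ) = 18.47/25.12 = 0.7353
Stable ⇔ ρ < 1: YES
Spare capacity = cμ − λ = 25.12 − 18.47 = 6.65/hr

Final: ρ = 0.7353; stable; margin = 6.65/hr


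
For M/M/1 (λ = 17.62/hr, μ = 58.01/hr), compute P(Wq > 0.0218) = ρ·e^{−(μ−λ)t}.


ρ = 17.62/58.01 = 0.3037
P(Wq > t) = ρ·e^{−(μ−λ)t} = 0.3037·e^{−0.8805}
= 0.3037·0.414575 = 0.125923

Final: 0.125923


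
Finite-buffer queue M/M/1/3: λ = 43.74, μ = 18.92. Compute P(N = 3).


ρ = λ/μ = 43.74/18.92 = 2.3118
P_K = (1−ρ)ρ^K/(1−ρ^(K+1)) = (-1.3118·12.355859)/(1 − 28.564760)
= -16.208902/-27.564760 = 0.588030

Final: 0.588030


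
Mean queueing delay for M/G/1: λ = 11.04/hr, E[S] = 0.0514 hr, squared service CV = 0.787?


ρ = λ·E[S] = 11.04·0.0514 = 0.5675
E[S²] = E[S]²(1+C_s²) = 0.0514²·(1+0.787) = 0.004721
Wq = λ·E[S²]/(2(1−ρ)) = 11.04·0.004721/(2·0.4325) = 0.06025 hr

Final: 0.06025 hr


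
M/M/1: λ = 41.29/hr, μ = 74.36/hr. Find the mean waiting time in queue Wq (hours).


ρ = 41.29/74.36 = 0.5553
Wq = ρ/(μ−λ) = 0.5553/(74.36 − 41.29) = 0.5553/33.07 = 0.01679 hr

Final: 0.01679 hr


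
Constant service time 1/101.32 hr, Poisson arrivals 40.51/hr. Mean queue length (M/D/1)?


ρ = 40.51/101.32 = 0.3998
M/D/1: Lq = ρ²/(2(1−ρ)) = 0.1599/(2·0.6002) = 0.13318

Final: 0.13318


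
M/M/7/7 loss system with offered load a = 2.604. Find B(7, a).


B(c,a) = (a^c/c!) / Σ_{k=0}^{c} a^k/k!
a^7/7! = 0.161085
Σ terms (k=0..7): 1.00000 + 2.60400 + 3.39041 + 2.94287 + 1.91581 + 0.99775 + 0.43303 + 0.16109 = 13.444958
B = 0.161085/13.444958 = 0.011981

Final: 0.011981


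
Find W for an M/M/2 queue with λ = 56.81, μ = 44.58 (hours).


a = 1.2743; ρ = 0.6372; P₀ = 0.221621
Lq = P₀·a^c·ρ/(c!(1−ρ)²) = 0.87096
Wq = Lq/λ = 0.87096/56.81 = 0.01533 hr
W = Wq + 1/μ = 0.01533 + 0.02243 = 0.03776 hr

Final: 0.03776 hr


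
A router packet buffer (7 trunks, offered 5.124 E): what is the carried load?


B(7,5.124) = 0.128344 (Erlang-B)
Carried load = a(1 − B) = 5.124·(1 − 0.128344) = 5.124·0.871656 = 4.4664 E

Final: 4.4664 Erlangs


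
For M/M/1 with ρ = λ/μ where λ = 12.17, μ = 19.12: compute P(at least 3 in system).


ρ = 12.17/19.12 = 0.6365
P(N ≥ n) = ρ^n = 0.6365^3 = 0.257874

Final: 0.257874


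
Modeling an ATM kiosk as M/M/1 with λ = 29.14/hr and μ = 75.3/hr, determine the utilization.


ρ = λ/μ = 29.14/75.3 = 0.3870

Final: 0.3870


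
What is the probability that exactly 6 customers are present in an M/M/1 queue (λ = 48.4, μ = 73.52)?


ρ = 48.4/73.52 = 0.6583
P_n = (1−ρ)·ρ^n = (1 − 0.6583)·0.6583^6 = 0.3417·0.081403 = 0.027813

Final: 0.027813


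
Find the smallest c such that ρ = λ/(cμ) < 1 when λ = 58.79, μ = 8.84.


Stability requires cμ > λ ⇔ c > λ/μ.
λ/μ = 58.79/8.84 = 6.6505
Minimum integer c = ⌊6.6505⌋ + 1 = 7
Check: 7·8.84 = 61.88 > 58.79, while 6·8.84 = 53.04 ≤ 58.79

Final: 7 servers


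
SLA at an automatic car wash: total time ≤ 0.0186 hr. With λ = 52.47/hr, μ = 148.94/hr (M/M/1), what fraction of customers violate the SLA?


W ~ Exponential(μ−λ) for M/M/1.
μ − λ = 148.94 − 52.47 = 96.4700
P(W > t) = e^{−(μ−λ)t} = e^{−1.7943} = 0.166237

Final: 0.166237


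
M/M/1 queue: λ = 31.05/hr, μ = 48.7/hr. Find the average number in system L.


ρ = λ/μ = 31.05/48.7 = 0.6376
L = ρ/(1−ρ) = 0.6376/(1 − 0.6376) = 0.6376/0.3624 = 1.7592

Final: 1.7592


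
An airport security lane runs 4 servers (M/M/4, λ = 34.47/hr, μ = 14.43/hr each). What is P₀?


a = λ/μ = 34.47/14.43 = 2.3888; ρ = a/c = 0.5972
Σ_{k=0}^{3} a^k/k! (terms k=0..3) = 1.00000 + 2.38877 + 2.85312 + 2.27182 = 8.51371
Tail: a^4/(4!(1−ρ)) = 32.56116/(24·0.4028) = 3.36815
P₀ = 1/(8.51371 + 3.36815) = 1/11.88186 = 0.084162

Final: 0.084162


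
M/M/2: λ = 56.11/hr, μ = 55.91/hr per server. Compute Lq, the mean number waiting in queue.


a = λ/μ = 1.0036; ρ = a/2 = 0.5018
P₀ = 0.331745
Lq = P₀·a^c·ρ / (c!·(1−ρ)²) = 0.331745·1.00717·0.5018/(2·0.24821)
= 0.33773

Final: 0.33773


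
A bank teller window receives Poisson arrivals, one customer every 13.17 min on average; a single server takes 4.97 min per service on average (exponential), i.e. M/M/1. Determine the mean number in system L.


λ = 60/13.17 = 4.5558 /hr
μ = 60/4.97 = 12.0724 /hr
ρ = λ/μ = 4.5558/12.0724 = 0.3774
L = ρ/(1−ρ) = 0.3774/0.6226 = 0.6061

Final: 0.6061


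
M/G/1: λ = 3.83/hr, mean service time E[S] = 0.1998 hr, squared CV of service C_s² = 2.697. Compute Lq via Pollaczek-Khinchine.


ρ = λ·E[S] = 3.83·0.1998 = 0.7652
Lq = ρ²(1+C_s²)/(2(1−ρ)) = 0.5856·(1+2.697)/(2·0.2348)
= 0.5856·3.6970/0.4695 = 4.61076

Final: 4.61076


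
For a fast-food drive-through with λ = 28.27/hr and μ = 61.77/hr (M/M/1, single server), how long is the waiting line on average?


ρ = 28.27/61.77 = 0.4577
Lq = ρ²/(1−ρ) = 0.2095/0.5423 = 0.3862

Final: 0.3862


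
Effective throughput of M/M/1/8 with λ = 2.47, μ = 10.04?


ρ = 0.2460; P_K = (1−ρ)ρ^8/(1−ρ^9) = 0.00001012
λ_eff = λ(1 − P_K) = 2.47·(1 − 0.00001012) = 2.47·0.999990 = 2.4700 /hr

Final: 2.4700 /hr


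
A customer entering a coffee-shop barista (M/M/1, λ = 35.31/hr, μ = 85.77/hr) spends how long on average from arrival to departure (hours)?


W = 1/(μ−λ) = 1/(85.77 − 35.31) = 1/50.46 = 0.01982 hr

Final: 0.01982 hr


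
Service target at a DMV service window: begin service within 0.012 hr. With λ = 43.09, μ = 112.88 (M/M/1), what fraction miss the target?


ρ = 43.09/112.88 = 0.3817
P(Wq > t) = ρ·e^{−(μ−λ)t} = 0.3817·e^{−0.8375}
= 0.3817·0.432800 = 0.165214

Final: 0.165214


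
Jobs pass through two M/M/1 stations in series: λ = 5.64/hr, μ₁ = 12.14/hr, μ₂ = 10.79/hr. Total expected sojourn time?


Each node sees arrival rate λ = 5.64/hr (tandem ⇒ throughput preserved).
W₁ = 1/(μ₁−λ) = 1/(12.14−5.64) = 0.15385 hr
W₂ = 1/(μ₂−λ) = 1/(10.79−5.64) = 0.19417 hr
W_total = W₁ + W₂ = 0.15385 + 0.19417 = 0.34802 hr

Final: 0.34802 hr


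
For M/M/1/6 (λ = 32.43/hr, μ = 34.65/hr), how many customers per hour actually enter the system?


ρ = 0.9359; P_K = (1−ρ)ρ^6/(1−ρ^7) = 0.116100
λ_eff = λ(1 − P_K) = 32.43·(1 − 0.116100) = 32.43·0.883900 = 28.6649 /hr

Final: 28.6649 /hr


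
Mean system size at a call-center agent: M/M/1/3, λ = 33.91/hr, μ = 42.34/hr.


ρ = 33.91/42.34 = 0.8009
L = ρ[1 − (K+1)ρ^K + Kρ^(K+1)] / [(1−ρ)(1−ρ^(K+1))]
Numerator: 0.8009·(1 − 4·0.513725 + 3·0.411441) = 0.143699
Denominator: (0.1991)·(0.588559) = 0.117184
L = 0.143699/0.117184 = 1.2263

Final: 1.2263


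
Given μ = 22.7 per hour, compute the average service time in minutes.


Mean service time = 1/μ = 1/22.7 hour = 0.04405 hour
In minutes: 0.04405 × 60 = 2.6432 min

Final: 2.6432 min


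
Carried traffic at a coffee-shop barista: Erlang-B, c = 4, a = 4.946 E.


B(4,4.946) = 0.394052 (Erlang-B)
Carried load = a(1 − B) = 4.946·(1 − 0.394052) = 4.946·0.605948 = 2.9970 E

Final: 2.9970 Erlangs
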